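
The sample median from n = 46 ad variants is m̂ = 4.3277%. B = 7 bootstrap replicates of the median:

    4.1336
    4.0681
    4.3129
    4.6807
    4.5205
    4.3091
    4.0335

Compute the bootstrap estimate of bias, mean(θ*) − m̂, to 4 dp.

bias = −0.0336

mean(θ*) = (4.1336 + 4.0681 + 4.3129 + 4.6807 + 4.5205 + 4.3091 + 4.0335) / 7 = 4.29406
bias = 4.29406 − 4.3277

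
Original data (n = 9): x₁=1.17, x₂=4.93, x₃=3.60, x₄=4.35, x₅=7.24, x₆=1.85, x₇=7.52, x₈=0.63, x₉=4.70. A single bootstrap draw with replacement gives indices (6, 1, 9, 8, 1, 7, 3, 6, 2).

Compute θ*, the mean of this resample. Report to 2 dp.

θ* = 3.05

Resample values: 1.85, 1.17, 4.70, 0.63, 1.17, 7.52, 3.60, 1.85, 4.93.
Mean = (1.85 + 1.17 + 4.70 + 0.63 + 1.17 + 7.52 + 3.60 + 1.85 + 4.93) / 9 = 27.420 / 9 = 3.05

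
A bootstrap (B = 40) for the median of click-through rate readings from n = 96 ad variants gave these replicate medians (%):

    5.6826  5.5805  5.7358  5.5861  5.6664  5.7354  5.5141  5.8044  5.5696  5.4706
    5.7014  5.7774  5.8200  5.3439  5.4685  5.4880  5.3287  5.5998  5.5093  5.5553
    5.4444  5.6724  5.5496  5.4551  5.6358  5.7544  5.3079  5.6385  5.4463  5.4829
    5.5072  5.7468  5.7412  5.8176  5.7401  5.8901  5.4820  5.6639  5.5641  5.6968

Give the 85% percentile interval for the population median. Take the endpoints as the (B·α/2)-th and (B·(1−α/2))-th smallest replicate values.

(5.3439, 5.8044)

Sorted replicates: 5.3079, 5.3287, 5.3439, 5.4444, 5.4463, 5.4551, 5.4685, 5.4706, 5.4820, 5.4829, 5.4880, 5.5072, 5.5093, 5.5141, 5.5496, 5.5553, 5.5641, 5.5696, 5.5805, 5.5861, 5.5998, 5.6358, 5.6385, 5.6639, 5.6664, 5.6724, 5.6826, 5.6968, 5.7014, 5.7354, 5.7358, 5.7401, 5.7412, 5.7468, 5.7544, 5.7774, 5.8044, 5.8176, 5.8200, 5.8901
α = 0.15; lower rank = 40 × 0.075 = 3; upper rank = 40 × 0.925 = 37.
The 3rd smallest replicate is 5.3439; the 37th is 5.8044.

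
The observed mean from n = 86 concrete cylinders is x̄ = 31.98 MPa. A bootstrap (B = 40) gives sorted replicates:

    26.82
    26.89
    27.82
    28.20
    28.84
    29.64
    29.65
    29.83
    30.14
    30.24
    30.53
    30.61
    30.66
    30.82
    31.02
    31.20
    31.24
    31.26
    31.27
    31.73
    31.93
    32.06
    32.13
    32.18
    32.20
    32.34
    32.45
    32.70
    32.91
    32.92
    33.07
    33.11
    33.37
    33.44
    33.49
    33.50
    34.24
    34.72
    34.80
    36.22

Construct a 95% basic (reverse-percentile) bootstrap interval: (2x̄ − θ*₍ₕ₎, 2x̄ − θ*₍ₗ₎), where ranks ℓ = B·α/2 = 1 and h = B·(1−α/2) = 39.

Percentile endpoints at ranks 1 and 39: θ*₍1₎ = 26.82, θ*₍39₎ = 34.80.
Basic interval reflects these around x̄:
  lower = 2 × 31.98 − 34.80 = 29.16
  upper = 2 × 31.98 − 26.82 = 37.14

(29.16, 37.14)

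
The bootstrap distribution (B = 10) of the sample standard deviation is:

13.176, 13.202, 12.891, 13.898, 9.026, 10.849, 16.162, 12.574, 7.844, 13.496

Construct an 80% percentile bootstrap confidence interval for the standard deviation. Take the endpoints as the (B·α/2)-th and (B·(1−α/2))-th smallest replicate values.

(7.844, 13.898)

Sorted replicates: 7.844, 9.026, 10.849, 12.574, 12.891, 13.176, 13.202, 13.496, 13.898, 16.162
α = 0.20; lower rank = 10 × 0.100 = 1; upper rank = 10 × 0.900 = 9.
The 1st smallest replicate is 7.844; the 9th is 13.898.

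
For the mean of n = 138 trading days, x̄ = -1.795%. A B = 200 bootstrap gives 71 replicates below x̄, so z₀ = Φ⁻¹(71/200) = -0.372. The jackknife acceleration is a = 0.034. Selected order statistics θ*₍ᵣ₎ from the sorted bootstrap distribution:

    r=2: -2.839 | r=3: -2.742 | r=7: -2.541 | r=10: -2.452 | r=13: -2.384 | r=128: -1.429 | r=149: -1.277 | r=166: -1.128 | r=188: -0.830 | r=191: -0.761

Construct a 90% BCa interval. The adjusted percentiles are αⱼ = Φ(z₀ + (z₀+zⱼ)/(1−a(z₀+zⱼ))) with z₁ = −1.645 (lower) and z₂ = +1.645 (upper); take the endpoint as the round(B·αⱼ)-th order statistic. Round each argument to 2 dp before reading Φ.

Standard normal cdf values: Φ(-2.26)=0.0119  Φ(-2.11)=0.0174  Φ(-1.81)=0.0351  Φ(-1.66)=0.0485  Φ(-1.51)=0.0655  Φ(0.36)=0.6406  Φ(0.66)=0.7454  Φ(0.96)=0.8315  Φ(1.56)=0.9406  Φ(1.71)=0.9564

(-2.839, -1.128)

Lower: z₀ + z₁ = -0.372 + (-1.645) = -2.017; 1 − a(z₀+z₁) = 1 − (0.034)(-2.017) = 1.0686; argument = -0.372 + (-2.017)/1.0686 = -2.2596 → -2.26.
α₁ = Φ(-2.26) = 0.0119; rank = round(200 × 0.0119) = 2; θ*₍2₎ = -2.839.
Upper: z₀ + z₂ = 1.273; 1 − a(z₀+z₂) = 0.9567; argument = 0.9586 → 0.96; α₂ = 0.8315; rank = 166; θ*₍166₎ = -1.128.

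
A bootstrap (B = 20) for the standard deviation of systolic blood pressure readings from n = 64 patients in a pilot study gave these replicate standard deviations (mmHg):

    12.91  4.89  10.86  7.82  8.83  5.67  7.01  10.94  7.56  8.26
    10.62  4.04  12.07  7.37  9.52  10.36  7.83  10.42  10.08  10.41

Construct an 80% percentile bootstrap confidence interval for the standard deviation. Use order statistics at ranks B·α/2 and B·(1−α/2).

Sorted replicates: 4.04, 4.89, 5.67, 7.01, 7.37, 7.56, 7.82, 7.83, 8.26, 8.83, 9.52, 10.08, 10.36, 10.41, 10.42, 10.62, 10.86, 10.94, 12.07, 12.91
α = 0.20; lower rank = 20 × 0.100 = 2; upper rank = 20 × 0.900 = 18.
The 2nd smallest replicate is 4.89; the 18th is 10.94.

(4.89, 10.94)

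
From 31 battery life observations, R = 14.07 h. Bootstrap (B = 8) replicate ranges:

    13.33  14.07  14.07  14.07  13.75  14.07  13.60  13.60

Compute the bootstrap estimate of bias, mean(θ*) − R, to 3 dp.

mean(θ*) = (13.33 + 14.07 + 14.07 + 14.07 + 13.75 + 14.07 + 13.60 + 13.60) / 8 = 13.8200
bias = 13.8200 − 14.07

bias = −0.250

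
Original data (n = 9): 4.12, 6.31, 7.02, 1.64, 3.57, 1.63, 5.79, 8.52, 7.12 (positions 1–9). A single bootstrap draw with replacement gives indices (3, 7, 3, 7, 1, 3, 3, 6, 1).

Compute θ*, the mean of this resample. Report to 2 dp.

Resample values: 7.02, 5.79, 7.02, 5.79, 4.12, 7.02, 7.02, 1.63, 4.12.
Mean = (7.02 + 5.79 + 7.02 + 5.79 + 4.12 + 7.02 + 7.02 + 1.63 + 4.12) / 9 = 49.530 / 9 = 5.50

θ* = 5.50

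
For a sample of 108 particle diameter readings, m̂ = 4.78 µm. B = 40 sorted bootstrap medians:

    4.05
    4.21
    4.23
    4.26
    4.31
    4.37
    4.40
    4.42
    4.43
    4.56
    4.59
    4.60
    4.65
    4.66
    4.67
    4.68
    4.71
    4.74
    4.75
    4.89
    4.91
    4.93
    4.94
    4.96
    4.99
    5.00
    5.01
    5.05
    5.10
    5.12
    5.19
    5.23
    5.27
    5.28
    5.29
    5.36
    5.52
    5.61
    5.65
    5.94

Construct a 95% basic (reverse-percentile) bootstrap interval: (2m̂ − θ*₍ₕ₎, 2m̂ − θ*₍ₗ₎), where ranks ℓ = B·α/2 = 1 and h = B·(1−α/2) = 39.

Percentile endpoints at ranks 1 and 39: θ*₍1₎ = 4.05, θ*₍39₎ = 5.65.
Basic interval reflects these around m̂:
  lower = 2 × 4.78 − 5.65 = 3.91
  upper = 2 × 4.78 − 4.05 = 5.51

(3.91, 5.51)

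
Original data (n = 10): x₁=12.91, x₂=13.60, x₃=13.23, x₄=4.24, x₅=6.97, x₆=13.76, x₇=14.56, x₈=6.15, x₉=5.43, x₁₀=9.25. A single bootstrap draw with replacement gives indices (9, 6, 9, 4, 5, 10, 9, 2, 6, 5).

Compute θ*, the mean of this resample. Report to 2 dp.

Resample values: 5.43, 13.76, 5.43, 4.24, 6.97, 9.25, 5.43, 13.60, 13.76, 6.97.
Mean = (5.43 + 13.76 + 5.43 + 4.24 + 6.97 + 9.25 + 5.43 + 13.60 + 13.76 + 6.97) / 10 = 84.840 / 10 = 8.48

θ* = 8.48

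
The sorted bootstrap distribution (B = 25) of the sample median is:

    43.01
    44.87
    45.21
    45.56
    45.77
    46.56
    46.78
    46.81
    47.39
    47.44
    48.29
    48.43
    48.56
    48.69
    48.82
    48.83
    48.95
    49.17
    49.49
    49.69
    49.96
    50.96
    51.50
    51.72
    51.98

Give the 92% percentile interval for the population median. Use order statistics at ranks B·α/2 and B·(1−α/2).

α = 0.08; lower rank = 25 × 0.040 = 1; upper rank = 25 × 0.960 = 24.
The 1st smallest replicate is 43.01; the 24th is 51.72.

(43.01, 51.72)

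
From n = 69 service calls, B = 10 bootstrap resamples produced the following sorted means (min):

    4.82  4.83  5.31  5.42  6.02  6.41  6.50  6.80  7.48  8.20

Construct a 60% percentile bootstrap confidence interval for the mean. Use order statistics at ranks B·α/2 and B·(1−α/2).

(4.83, 6.80)

α = 0.40; lower rank = 10 × 0.200 = 2; upper rank = 10 × 0.800 = 8.
The 2nd smallest replicate is 4.83; the 8th is 6.80.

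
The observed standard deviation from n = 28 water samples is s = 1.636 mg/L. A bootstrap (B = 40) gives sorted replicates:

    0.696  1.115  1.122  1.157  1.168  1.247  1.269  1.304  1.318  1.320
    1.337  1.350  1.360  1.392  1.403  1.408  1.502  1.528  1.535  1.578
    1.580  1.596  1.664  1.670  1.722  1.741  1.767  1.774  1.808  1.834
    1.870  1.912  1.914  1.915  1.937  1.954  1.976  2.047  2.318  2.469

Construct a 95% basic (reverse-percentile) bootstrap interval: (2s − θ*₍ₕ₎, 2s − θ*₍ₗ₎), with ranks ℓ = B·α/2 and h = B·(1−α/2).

Percentile endpoints at ranks 1 and 39: θ*₍1₎ = 0.696, θ*₍39₎ = 2.318.
Basic interval reflects these around s:
  lower = 2 × 1.636 − 2.318 = 0.954
  upper = 2 × 1.636 − 0.696 = 2.576

(0.954, 2.576)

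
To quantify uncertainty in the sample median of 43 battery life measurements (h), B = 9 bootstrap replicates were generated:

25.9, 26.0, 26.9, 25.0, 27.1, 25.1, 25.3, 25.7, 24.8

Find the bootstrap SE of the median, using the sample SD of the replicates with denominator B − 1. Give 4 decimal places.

SE* = 0.8156

Bootstrap SE is the standard deviation of the 9 replicate medians.
Mean of replicates: (25.9 + 26.0 + 26.9 + 25.0 + 27.1 + 25.1 + 25.3 + 25.7 + 24.8) / 9 = 231.80000 / 9 = 25.75556
Sum of squared deviations: (+0.14444)² + (+0.24444)² + (+1.14444)² + (−0.75556)² + (+1.34444)² + (−0.65556)² + (−0.45556)² + (−0.05556)² + (−0.95556)² = 5.32222
Variance = 5.32222 / 8 = 0.66528
SE* = √0.66528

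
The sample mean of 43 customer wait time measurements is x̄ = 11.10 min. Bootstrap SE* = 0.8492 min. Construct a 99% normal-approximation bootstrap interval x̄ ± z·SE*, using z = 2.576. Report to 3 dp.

(8.912, 13.288)

Margin = 2.576 × 0.8492 = 2.1875
Interval: 11.10 ± 2.1875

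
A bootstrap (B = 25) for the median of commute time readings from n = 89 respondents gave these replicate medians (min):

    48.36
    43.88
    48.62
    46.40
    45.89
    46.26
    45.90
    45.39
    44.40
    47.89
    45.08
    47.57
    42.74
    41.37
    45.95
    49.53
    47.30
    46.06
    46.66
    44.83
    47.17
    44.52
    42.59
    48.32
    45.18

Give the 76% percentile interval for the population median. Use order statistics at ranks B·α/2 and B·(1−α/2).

Sorted replicates: 41.37, 42.59, 42.74, 43.88, 44.40, 44.52, 44.83, 45.08, 45.18, 45.39, 45.89, 45.90, 45.95, 46.06, 46.26, 46.40, 46.66, 47.17, 47.30, 47.57, 47.89, 48.32, 48.36, 48.62, 49.53
α = 0.24; lower rank = 25 × 0.120 = 3; upper rank = 25 × 0.880 = 22.
The 3rd smallest replicate is 42.74; the 22nd is 48.32.

(42.74, 48.32)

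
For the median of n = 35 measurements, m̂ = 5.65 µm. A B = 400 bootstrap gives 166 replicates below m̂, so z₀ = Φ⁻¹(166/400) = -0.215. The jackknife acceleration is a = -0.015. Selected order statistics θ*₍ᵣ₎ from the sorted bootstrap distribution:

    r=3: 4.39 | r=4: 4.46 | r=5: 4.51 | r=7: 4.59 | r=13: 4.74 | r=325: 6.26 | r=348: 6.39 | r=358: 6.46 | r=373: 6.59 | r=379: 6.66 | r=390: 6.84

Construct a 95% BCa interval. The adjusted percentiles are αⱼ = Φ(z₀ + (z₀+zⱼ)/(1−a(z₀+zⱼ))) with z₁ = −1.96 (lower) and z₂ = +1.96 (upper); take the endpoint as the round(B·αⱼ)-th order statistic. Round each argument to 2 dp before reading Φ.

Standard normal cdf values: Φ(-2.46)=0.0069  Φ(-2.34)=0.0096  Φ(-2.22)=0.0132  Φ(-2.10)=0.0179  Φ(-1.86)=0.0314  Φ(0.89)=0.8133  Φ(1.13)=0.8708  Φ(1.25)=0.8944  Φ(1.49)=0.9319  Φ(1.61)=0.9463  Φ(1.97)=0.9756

Lower: z₀ + z₁ = -0.215 + (-1.960) = -2.175; 1 − a(z₀+z₁) = 1 − (-0.015)(-2.175) = 0.9674; argument = -0.215 + (-2.175)/0.9674 = -2.4634 → -2.46.
α₁ = Φ(-2.46) = 0.0069; rank = round(400 × 0.0069) = 3; θ*₍3₎ = 4.39.
Upper: z₀ + z₂ = 1.745; 1 − a(z₀+z₂) = 1.0262; argument = 1.4855 → 1.49; α₂ = 0.9319; rank = 373; θ*₍373₎ = 6.59.

(4.39, 6.59)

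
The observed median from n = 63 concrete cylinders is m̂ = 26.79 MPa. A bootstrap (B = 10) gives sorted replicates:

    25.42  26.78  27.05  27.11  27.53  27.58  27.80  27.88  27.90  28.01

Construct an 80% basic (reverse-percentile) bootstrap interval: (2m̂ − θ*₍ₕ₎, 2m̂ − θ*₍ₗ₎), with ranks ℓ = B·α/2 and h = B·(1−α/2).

(25.68, 28.16)

Percentile endpoints at ranks 1 and 9: θ*₍1₎ = 25.42, θ*₍9₎ = 27.90.
Basic interval reflects these around m̂:
  lower = 2 × 26.79 − 27.90 = 25.68
  upper = 2 × 26.79 − 25.42 = 28.16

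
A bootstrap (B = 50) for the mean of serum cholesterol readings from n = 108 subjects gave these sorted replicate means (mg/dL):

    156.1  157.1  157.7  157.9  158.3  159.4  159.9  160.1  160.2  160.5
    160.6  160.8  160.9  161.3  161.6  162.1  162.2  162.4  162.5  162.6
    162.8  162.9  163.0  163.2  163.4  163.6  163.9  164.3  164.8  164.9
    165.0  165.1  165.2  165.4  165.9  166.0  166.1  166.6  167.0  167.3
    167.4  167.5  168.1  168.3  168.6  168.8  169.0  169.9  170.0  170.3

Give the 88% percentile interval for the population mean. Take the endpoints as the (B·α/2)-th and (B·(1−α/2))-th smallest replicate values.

α = 0.12; lower rank = 50 × 0.060 = 3; upper rank = 50 × 0.940 = 47.
The 3rd smallest replicate is 157.7; the 47th is 169.0.

(157.7, 169.0)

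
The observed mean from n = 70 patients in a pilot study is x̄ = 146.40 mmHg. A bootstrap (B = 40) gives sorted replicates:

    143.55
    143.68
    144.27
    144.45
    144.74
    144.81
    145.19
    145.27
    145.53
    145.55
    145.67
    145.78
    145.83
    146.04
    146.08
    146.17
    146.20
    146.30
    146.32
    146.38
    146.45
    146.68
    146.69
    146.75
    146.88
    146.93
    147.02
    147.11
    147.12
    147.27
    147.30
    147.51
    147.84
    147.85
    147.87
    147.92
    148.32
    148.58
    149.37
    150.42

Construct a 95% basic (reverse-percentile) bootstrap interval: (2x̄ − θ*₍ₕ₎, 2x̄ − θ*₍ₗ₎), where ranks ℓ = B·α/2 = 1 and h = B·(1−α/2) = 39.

(143.43, 149.25)

Percentile endpoints at ranks 1 and 39: θ*₍1₎ = 143.55, θ*₍39₎ = 149.37.
Basic interval reflects these around x̄:
  lower = 2 × 146.40 − 149.37 = 143.43
  upper = 2 × 146.40 − 143.55 = 149.25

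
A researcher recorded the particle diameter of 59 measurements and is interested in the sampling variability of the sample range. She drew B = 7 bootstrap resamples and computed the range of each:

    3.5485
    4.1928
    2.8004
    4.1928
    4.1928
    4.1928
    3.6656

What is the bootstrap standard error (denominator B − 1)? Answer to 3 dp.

SE* = 0.531

Bootstrap SE is the standard deviation of the 7 replicate ranges.
Mean of replicates: (3.5485 + 4.1928 + 2.8004 + 4.1928 + 4.1928 + 4.1928 + 3.6656) / 7 = 26.78570 / 7 = 3.82653
Sum of squared deviations: (−0.27803)² + (+0.36627)² + (−1.02613)² + (+0.36627)² + (+0.36627)² + (+0.36627)² + (−0.16093)² = 1.69276
Variance = 1.69276 / 6 = 0.28213
SE* = √0.28213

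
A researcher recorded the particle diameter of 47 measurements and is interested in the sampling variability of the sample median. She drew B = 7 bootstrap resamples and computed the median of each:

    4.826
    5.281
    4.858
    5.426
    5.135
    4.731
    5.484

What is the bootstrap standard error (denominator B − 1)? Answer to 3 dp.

Bootstrap SE is the standard deviation of the 7 replicate medians.
Mean of replicates: (4.826 + 5.281 + 4.858 + 5.426 + 5.135 + 4.731 + 5.484) / 7 = 35.7410 / 7 = 5.1059
Sum of squared deviations: (−0.2799)² + (+0.1751)² + (−0.2479)² + (+0.3201)² + (+0.0291)² + (−0.3749)² + (+0.3781)² = 0.5573
Variance = 0.5573 / 6 = 0.0929
SE* = √0.0929

SE* = 0.305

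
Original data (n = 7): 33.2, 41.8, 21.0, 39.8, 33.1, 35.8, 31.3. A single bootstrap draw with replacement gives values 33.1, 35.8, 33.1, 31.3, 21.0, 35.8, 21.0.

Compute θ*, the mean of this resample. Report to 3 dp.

θ* = 30.157

Mean = (33.1 + 35.8 + 33.1 + 31.3 + 21.0 + 35.8 + 21.0) / 7 = 211.10 / 7 = 30.157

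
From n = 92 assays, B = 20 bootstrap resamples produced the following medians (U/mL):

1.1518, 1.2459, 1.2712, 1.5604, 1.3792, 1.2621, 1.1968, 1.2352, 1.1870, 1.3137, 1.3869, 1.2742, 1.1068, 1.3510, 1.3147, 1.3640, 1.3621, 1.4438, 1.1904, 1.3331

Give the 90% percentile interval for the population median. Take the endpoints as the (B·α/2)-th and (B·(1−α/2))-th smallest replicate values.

Sorted replicates: 1.1068, 1.1518, 1.1870, 1.1904, 1.1968, 1.2352, 1.2459, 1.2621, 1.2712, 1.2742, 1.3137, 1.3147, 1.3331, 1.3510, 1.3621, 1.3640, 1.3792, 1.3869, 1.4438, 1.5604
α = 0.10; lower rank = 20 × 0.050 = 1; upper rank = 20 × 0.950 = 19.
The 1st smallest replicate is 1.1068; the 19th is 1.4438.

(1.1068, 1.4438)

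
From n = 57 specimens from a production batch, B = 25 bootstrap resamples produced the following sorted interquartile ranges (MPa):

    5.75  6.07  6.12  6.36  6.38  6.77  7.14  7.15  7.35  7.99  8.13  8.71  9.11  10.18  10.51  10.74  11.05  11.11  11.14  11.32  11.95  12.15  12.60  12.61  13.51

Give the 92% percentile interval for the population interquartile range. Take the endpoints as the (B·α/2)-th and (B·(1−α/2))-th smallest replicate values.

(5.75, 12.61)

α = 0.08; lower rank = 25 × 0.040 = 1; upper rank = 25 × 0.960 = 24.
The 1st smallest replicate is 5.75; the 24th is 12.61.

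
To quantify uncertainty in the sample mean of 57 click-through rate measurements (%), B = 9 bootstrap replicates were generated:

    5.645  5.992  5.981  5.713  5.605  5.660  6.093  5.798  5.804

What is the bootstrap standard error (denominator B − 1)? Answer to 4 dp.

SE* = 0.1746

Bootstrap SE is the standard deviation of the 9 replicate means.
Mean of replicates: (5.645 + 5.992 + 5.981 + 5.713 + 5.605 + 5.660 + 6.093 + 5.798 + 5.804) / 9 = 52.29100 / 9 = 5.81011
Sum of squared deviations: (−0.16511)² + (+0.18189)² + (+0.17089)² + (−0.09711)² + (−0.20511)² + (−0.15011)² + (+0.28289)² + (−0.01211)² + (−0.00611)² = 0.24379
Variance = 0.24379 / 8 = 0.03047
SE* = √0.03047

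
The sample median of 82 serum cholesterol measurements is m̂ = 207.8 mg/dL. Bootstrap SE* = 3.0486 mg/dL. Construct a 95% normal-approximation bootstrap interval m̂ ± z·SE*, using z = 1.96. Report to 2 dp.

(201.82, 213.78)

Margin = 1.96 × 3.0486 = 5.975
Interval: 207.8 ± 5.975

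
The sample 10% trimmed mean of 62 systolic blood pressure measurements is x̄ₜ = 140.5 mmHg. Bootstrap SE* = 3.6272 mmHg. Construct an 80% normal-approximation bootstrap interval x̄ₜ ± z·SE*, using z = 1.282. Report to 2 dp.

(135.85, 145.15)

Margin = 1.282 × 3.6272 = 4.650
Interval: 140.5 ± 4.650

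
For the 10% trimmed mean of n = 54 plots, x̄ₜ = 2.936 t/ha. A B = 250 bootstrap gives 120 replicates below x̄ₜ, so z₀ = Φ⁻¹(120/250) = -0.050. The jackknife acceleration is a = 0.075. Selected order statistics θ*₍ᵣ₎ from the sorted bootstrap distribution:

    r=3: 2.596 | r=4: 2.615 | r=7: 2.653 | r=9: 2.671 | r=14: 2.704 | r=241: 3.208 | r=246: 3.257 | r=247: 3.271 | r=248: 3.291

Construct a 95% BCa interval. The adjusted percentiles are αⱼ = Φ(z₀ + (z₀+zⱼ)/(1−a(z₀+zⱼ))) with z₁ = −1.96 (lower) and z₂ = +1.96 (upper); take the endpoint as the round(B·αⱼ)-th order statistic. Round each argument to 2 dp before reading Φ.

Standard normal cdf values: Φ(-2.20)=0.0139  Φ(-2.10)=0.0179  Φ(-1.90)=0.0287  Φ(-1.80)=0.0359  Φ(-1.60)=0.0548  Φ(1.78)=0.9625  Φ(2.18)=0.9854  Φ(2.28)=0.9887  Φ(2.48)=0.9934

Lower: z₀ + z₁ = -0.050 + (-1.960) = -2.010; 1 − a(z₀+z₁) = 1 − (0.075)(-2.010) = 1.1507; argument = -0.050 + (-2.010)/1.1507 = -1.7967 → -1.80.
α₁ = Φ(-1.80) = 0.0359; rank = round(250 × 0.0359) = 9; θ*₍9₎ = 2.671.
Upper: z₀ + z₂ = 1.910; 1 − a(z₀+z₂) = 0.8568; argument = 2.1794 → 2.18; α₂ = 0.9854; rank = 246; θ*₍246₎ = 3.257.

(2.671, 3.257)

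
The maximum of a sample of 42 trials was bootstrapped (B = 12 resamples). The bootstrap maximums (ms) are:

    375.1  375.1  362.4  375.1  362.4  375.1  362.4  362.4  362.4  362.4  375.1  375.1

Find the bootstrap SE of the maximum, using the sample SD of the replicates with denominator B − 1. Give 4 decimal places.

SE* = 6.6324

Bootstrap SE is the standard deviation of the 12 replicate maximums.
Mean of replicates: (375.1 + 375.1 + 362.4 + 375.1 + 362.4 + 375.1 + 362.4 + 362.4 + 362.4 + 362.4 + 375.1 + 375.1) / 12 = 4425.00000 / 12 = 368.75000
Sum of squared deviations: (+6.35000)² + (+6.35000)² + (−6.35000)² + (+6.35000)² + (−6.35000)² + (+6.35000)² + (−6.35000)² + (−6.35000)² + (−6.35000)² + (−6.35000)² + (+6.35000)² + (+6.35000)² = 483.87000
Variance = 483.87000 / 11 = 43.98818
SE* = √43.98818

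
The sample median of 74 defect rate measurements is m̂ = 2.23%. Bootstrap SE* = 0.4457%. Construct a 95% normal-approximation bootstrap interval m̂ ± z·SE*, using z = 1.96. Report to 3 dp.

(1.356, 3.104)

Margin = 1.96 × 0.4457 = 0.8736
Interval: 2.23 ± 0.8736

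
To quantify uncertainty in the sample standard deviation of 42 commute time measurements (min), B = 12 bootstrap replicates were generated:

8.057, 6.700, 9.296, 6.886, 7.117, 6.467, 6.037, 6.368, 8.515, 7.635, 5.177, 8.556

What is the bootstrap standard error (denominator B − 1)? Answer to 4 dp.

SE* = 1.2023

Bootstrap SE is the standard deviation of the 12 replicate standard deviations.
Mean of replicates: (8.057 + 6.700 + 9.296 + 6.886 + 7.117 + 6.467 + 6.037 + 6.368 + 8.515 + 7.635 + 5.177 + 8.556) / 12 = 86.81100 / 12 = 7.23425
Sum of squared deviations: (+0.82275)² + (−0.53425)² + (+2.06175)² + (−0.34825)² + (−0.11725)² + (−0.76725)² + (−1.19725)² + (−0.86625)² + (+1.28075)² + (+0.40075)² + (−2.05725)² + (+1.32175)² = 15.90087
Variance = 15.90087 / 11 = 1.44553
SE* = √1.44553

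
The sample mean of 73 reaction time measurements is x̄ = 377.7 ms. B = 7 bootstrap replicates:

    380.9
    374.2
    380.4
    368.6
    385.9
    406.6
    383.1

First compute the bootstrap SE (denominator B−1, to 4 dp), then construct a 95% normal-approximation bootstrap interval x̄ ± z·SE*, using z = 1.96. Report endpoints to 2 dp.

Mean of replicates = 382.8143; sum of squared deviations = 861.1086; SE* = √(861.1086/6) = 11.9799
Margin = 1.96 × 11.9799 = 23.481
Interval: 377.7 ± 23.481

(354.22, 401.18)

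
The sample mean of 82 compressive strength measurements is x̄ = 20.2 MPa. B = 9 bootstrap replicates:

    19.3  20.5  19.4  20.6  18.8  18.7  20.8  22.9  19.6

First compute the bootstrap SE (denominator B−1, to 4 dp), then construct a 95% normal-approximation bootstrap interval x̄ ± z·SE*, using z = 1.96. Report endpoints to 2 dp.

Mean of replicates = 20.0667; sum of squared deviations = 13.7600; SE* = √(13.7600/8) = 1.3115
Margin = 1.96 × 1.3115 = 2.571
Interval: 20.2 ± 2.571

(17.63, 22.77)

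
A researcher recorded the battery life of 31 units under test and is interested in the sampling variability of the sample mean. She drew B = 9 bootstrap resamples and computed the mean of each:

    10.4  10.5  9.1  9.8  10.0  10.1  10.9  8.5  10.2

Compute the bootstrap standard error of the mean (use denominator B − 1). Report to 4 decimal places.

SE* = 0.7367

Bootstrap SE is the standard deviation of the 9 replicate means.
Mean of replicates: (10.4 + 10.5 + 9.1 + 9.8 + 10.0 + 10.1 + 10.9 + 8.5 + 10.2) / 9 = 89.50000 / 9 = 9.94444
Sum of squared deviations: (+0.45556)² + (+0.55556)² + (−0.84444)² + (−0.14444)² + (+0.05556)² + (+0.15556)² + (+0.95556)² + (−1.44444)² + (+0.25556)² = 4.34222
Variance = 4.34222 / 8 = 0.54278
SE* = √0.54278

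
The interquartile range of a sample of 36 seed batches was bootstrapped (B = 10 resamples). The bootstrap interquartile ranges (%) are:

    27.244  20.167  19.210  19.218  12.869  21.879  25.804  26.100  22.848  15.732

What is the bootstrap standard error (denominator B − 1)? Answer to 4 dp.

SE* = 4.6319

Bootstrap SE is the standard deviation of the 10 replicate interquartile ranges.
Mean of replicates: (27.244 + 20.167 + 19.210 + 19.218 + 12.869 + 21.879 + 25.804 + 26.100 + 22.848 + 15.732) / 10 = 211.07100 / 10 = 21.10710
Sum of squared deviations: (+6.13690)² + (−0.94010)² + (−1.89710)² + (−1.88910)² + (−8.23810)² + (+0.77190)² + (+4.69690)² + (+4.99290)² + (+1.74090)² + (−5.37510)² = 193.08749
Variance = 193.08749 / 9 = 21.45417
SE* = √21.45417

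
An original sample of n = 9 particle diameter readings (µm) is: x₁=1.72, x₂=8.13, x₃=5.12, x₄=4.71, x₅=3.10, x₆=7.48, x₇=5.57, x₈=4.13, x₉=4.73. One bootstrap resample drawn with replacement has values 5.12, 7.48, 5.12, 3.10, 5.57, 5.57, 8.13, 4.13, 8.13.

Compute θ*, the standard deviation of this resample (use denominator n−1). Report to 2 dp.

Mean = 5.8167; sum of squared deviations = 24.7872
s² = 24.7872 / 8 = 3.0984
s = √3.0984 = 1.76

θ* = 1.76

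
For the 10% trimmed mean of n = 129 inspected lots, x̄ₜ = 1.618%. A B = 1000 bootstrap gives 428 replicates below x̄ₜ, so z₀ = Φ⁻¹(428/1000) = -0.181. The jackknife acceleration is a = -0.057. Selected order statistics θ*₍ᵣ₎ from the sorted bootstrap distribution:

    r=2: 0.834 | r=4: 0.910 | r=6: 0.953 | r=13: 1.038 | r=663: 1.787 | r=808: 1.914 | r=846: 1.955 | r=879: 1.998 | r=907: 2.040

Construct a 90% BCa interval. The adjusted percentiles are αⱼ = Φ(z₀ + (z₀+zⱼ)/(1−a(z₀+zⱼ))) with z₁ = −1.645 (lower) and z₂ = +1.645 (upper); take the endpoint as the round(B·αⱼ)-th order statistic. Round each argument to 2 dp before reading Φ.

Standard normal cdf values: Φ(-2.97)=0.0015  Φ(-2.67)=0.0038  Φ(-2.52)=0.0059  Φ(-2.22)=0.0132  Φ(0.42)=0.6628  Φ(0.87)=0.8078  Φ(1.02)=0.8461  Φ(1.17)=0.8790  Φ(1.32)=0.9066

Lower: z₀ + z₁ = -0.181 + (-1.645) = -1.826; 1 − a(z₀+z₁) = 1 − (-0.057)(-1.826) = 0.8959; argument = -0.181 + (-1.826)/0.8959 = -2.2191 → -2.22.
α₁ = Φ(-2.22) = 0.0132; rank = round(1000 × 0.0132) = 13; θ*₍13₎ = 1.038.
Upper: z₀ + z₂ = 1.464; 1 − a(z₀+z₂) = 1.0834; argument = 1.1702 → 1.17; α₂ = 0.8790; rank = 879; θ*₍879₎ = 1.998.

(1.038, 1.998)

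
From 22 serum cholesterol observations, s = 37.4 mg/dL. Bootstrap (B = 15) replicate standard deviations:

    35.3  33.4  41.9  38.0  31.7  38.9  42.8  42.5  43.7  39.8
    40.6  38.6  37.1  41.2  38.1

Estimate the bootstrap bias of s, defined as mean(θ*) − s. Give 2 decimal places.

bias = +1.51

mean(θ*) = (35.3 + 33.4 + 41.9 + 38.0 + 31.7 + 38.9 + 42.8 + 42.5 + 43.7 + 39.8 + 40.6 + 38.6 + 37.1 + 41.2 + 38.1) / 15 = 38.907
bias = 38.907 − 37.4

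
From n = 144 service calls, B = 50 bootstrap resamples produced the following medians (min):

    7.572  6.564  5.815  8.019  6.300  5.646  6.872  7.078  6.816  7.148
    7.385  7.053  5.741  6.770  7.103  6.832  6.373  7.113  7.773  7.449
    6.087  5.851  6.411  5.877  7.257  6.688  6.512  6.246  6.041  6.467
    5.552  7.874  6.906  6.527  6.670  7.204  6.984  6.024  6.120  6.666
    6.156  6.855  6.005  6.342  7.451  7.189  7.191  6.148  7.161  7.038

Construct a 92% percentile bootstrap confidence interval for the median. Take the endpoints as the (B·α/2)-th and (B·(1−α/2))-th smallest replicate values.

(5.646, 7.773)

Sorted replicates: 5.552, 5.646, 5.741, 5.815, 5.851, 5.877, 6.005, 6.024, 6.041, 6.087, 6.120, 6.148, 6.156, 6.246, 6.300, 6.342, 6.373, 6.411, 6.467, 6.512, 6.527, 6.564, 6.666, 6.670, 6.688, 6.770, 6.816, 6.832, 6.855, 6.872, 6.906, 6.984, 7.038, 7.053, 7.078, 7.103, 7.113, 7.148, 7.161, 7.189, 7.191, 7.204, 7.257, 7.385, 7.449, 7.451, 7.572, 7.773, 7.874, 8.019
α = 0.08; lower rank = 50 × 0.040 = 2; upper rank = 50 × 0.960 = 48.
The 2nd smallest replicate is 5.646; the 48th is 7.773.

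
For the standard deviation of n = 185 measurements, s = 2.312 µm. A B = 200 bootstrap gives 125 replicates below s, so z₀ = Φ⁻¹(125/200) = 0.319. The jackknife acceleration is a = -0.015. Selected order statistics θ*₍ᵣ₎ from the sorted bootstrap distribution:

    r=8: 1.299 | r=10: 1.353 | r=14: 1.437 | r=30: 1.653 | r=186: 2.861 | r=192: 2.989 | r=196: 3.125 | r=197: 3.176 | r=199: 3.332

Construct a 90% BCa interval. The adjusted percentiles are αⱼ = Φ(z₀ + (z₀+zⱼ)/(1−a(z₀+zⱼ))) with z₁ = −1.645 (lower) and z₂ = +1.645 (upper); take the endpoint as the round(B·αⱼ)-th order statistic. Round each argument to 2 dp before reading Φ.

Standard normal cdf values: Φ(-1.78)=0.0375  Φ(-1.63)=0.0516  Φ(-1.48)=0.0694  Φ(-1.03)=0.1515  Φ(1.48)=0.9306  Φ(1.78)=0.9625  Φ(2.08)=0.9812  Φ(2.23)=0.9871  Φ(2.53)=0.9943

(1.653, 3.176)

Lower: z₀ + z₁ = 0.319 + (-1.645) = -1.326; 1 − a(z₀+z₁) = 1 − (-0.015)(-1.326) = 0.9801; argument = 0.319 + (-1.326)/0.9801 = -1.0339 → -1.03.
α₁ = Φ(-1.03) = 0.1515; rank = round(200 × 0.1515) = 30; θ*₍30₎ = 1.653.
Upper: z₀ + z₂ = 1.964; 1 − a(z₀+z₂) = 1.0295; argument = 2.2268 → 2.23; α₂ = 0.9871; rank = 197; θ*₍197₎ = 3.176.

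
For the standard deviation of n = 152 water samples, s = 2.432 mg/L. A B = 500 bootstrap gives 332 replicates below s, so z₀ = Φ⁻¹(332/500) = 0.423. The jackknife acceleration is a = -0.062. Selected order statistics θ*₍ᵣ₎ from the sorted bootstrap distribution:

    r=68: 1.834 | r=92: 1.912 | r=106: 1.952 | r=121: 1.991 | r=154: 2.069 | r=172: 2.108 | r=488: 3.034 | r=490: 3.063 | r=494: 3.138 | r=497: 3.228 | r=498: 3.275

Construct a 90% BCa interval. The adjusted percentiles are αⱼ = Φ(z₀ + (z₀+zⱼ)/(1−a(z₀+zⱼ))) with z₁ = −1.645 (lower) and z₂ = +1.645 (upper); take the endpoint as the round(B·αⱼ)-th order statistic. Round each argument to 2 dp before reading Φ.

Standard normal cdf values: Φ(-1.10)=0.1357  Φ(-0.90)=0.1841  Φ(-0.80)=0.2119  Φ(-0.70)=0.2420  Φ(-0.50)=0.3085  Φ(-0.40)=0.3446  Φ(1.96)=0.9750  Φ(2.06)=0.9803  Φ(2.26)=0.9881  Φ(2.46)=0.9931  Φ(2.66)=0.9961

(1.912, 3.138)

Lower: z₀ + z₁ = 0.423 + (-1.645) = -1.222; 1 − a(z₀+z₁) = 1 − (-0.062)(-1.222) = 0.9242; argument = 0.423 + (-1.222)/0.9242 = -0.8992 → -0.90.
α₁ = Φ(-0.90) = 0.1841; rank = round(500 × 0.1841) = 92; θ*₍92₎ = 1.912.
Upper: z₀ + z₂ = 2.068; 1 − a(z₀+z₂) = 1.1282; argument = 2.2560 → 2.26; α₂ = 0.9881; rank = 494; θ*₍494₎ = 3.138.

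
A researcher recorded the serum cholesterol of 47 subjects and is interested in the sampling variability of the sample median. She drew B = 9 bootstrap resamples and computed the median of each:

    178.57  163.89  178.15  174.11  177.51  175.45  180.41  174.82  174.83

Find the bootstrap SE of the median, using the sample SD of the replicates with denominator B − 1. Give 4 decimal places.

SE* = 4.7682

Bootstrap SE is the standard deviation of the 9 replicate medians.
Mean of replicates: (178.57 + 163.89 + 178.15 + 174.11 + 177.51 + 175.45 + 180.41 + 174.82 + 174.83) / 9 = 1577.74000 / 9 = 175.30444
Sum of squared deviations: (+3.26556)² + (−11.41444)² + (+2.84556)² + (−1.19444)² + (+2.20556)² + (+0.14556)² + (+5.10556)² + (−0.48444)² + (−0.47444)² = 181.88942
Variance = 181.88942 / 8 = 22.73618
SE* = √22.73618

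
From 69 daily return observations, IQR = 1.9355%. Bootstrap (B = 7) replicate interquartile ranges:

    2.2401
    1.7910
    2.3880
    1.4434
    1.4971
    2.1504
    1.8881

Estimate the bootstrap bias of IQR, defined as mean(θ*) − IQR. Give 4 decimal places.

bias = −0.0215

mean(θ*) = (2.2401 + 1.7910 + 2.3880 + 1.4434 + 1.4971 + 2.1504 + 1.8881) / 7 = 1.91401
bias = 1.91401 − 1.9355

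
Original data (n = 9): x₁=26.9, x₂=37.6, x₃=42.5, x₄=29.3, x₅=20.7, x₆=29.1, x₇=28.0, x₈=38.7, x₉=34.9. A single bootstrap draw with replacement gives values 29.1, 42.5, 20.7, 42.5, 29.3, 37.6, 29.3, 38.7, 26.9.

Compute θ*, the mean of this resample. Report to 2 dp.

θ* = 32.96

Mean = (29.1 + 42.5 + 20.7 + 42.5 + 29.3 + 37.6 + 29.3 + 38.7 + 26.9) / 9 = 296.60 / 9 = 32.96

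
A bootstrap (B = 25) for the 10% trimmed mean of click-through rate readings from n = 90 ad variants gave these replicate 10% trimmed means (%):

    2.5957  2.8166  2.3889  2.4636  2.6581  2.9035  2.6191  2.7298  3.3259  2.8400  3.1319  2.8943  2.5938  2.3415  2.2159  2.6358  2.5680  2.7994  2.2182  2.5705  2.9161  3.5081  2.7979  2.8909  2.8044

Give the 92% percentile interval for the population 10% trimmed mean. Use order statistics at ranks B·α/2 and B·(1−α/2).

Sorted replicates: 2.2159, 2.2182, 2.3415, 2.3889, 2.4636, 2.5680, 2.5705, 2.5938, 2.5957, 2.6191, 2.6358, 2.6581, 2.7298, 2.7979, 2.7994, 2.8044, 2.8166, 2.8400, 2.8909, 2.8943, 2.9035, 2.9161, 3.1319, 3.3259, 3.5081
α = 0.08; lower rank = 25 × 0.040 = 1; upper rank = 25 × 0.960 = 24.
The 1st smallest replicate is 2.2159; the 24th is 3.3259.

(2.2159, 3.3259)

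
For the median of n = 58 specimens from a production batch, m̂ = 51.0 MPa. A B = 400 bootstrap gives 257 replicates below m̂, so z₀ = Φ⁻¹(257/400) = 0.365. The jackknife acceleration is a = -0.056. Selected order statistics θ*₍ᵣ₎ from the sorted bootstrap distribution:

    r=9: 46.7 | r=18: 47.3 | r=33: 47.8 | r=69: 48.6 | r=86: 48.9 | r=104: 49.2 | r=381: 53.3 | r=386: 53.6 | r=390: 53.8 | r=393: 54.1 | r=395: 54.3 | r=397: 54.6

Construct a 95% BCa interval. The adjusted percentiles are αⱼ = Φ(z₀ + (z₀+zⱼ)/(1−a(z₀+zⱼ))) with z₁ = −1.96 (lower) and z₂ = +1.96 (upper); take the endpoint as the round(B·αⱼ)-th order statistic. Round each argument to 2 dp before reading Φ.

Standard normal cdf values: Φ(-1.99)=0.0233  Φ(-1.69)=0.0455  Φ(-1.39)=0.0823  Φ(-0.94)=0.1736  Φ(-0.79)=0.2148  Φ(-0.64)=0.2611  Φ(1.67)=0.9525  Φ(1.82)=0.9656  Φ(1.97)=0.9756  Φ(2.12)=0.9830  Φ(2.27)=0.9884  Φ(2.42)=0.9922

(47.8, 54.6)

Lower: z₀ + z₁ = 0.365 + (-1.960) = -1.595; 1 − a(z₀+z₁) = 1 − (-0.056)(-1.595) = 0.9107; argument = 0.365 + (-1.595)/0.9107 = -1.3864 → -1.39.
α₁ = Φ(-1.39) = 0.0823; rank = round(400 × 0.0823) = 33; θ*₍33₎ = 47.8.
Upper: z₀ + z₂ = 2.325; 1 − a(z₀+z₂) = 1.1302; argument = 2.4222 → 2.42; α₂ = 0.9922; rank = 397; θ*₍397₎ = 54.6.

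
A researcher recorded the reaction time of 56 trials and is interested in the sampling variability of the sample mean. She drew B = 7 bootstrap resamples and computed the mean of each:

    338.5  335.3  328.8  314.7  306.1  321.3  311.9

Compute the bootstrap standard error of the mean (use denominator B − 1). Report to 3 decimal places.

Bootstrap SE is the standard deviation of the 7 replicate means.
Mean of replicates: (338.5 + 335.3 + 328.8 + 314.7 + 306.1 + 321.3 + 311.9) / 7 = 2256.6000 / 7 = 322.3714
Sum of squared deviations: (+16.1286)² + (+12.9286)² + (+6.4286)² + (−7.6714)² + (−16.2714)² + (−1.0714)² + (−10.4714)² = 903.0143
Variance = 903.0143 / 6 = 150.5024
SE* = √150.5024

SE* = 12.268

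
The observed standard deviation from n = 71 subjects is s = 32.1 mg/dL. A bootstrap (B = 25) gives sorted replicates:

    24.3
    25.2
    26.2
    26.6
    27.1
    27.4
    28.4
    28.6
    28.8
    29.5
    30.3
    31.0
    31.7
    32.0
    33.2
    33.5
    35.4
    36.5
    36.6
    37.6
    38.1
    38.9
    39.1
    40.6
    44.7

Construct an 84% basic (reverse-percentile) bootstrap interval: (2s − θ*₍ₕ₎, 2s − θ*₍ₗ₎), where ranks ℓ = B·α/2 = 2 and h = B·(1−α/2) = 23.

Percentile endpoints at ranks 2 and 23: θ*₍2₎ = 25.2, θ*₍23₎ = 39.1.
Basic interval reflects these around s:
  lower = 2 × 32.1 − 39.1 = 25.1
  upper = 2 × 32.1 − 25.2 = 39.0

(25.1, 39.0)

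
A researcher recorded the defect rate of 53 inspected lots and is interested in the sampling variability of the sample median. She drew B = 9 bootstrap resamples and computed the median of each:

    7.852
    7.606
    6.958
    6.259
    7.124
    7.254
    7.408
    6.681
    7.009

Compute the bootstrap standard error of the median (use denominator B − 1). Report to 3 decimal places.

Bootstrap SE is the standard deviation of the 9 replicate medians.
Mean of replicates: (7.852 + 7.606 + 6.958 + 6.259 + 7.124 + 7.254 + 7.408 + 6.681 + 7.009) / 9 = 64.1510 / 9 = 7.1279
Sum of squared deviations: (+0.7241)² + (+0.4781)² + (−0.1699)² + (−0.8689)² + (−0.0039)² + (+0.1261)² + (+0.2801)² + (−0.4469)² + (−0.1189)² = 1.8450
Variance = 1.8450 / 8 = 0.2306
SE* = √0.2306

SE* = 0.480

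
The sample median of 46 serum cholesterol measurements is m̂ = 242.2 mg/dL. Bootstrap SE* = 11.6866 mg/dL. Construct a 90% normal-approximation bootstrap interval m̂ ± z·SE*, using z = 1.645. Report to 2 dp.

(222.98, 261.42)

Margin = 1.645 × 11.6866 = 19.224
Interval: 242.2 ± 19.224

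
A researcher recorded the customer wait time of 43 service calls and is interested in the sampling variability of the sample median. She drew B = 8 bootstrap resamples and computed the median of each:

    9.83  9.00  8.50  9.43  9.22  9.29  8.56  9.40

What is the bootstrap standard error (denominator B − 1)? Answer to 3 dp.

Bootstrap SE is the standard deviation of the 8 replicate medians.
Mean of replicates: (9.83 + 9.00 + 8.50 + 9.43 + 9.22 + 9.29 + 8.56 + 9.40) / 8 = 73.2300 / 8 = 9.1538
Sum of squared deviations: (+0.6762)² + (−0.1538)² + (−0.6538)² + (+0.2762)² + (+0.0663)² + (+0.1362)² + (−0.5938)² + (+0.2462)² = 1.4208
Variance = 1.4208 / 7 = 0.2030
SE* = √0.2030

SE* = 0.451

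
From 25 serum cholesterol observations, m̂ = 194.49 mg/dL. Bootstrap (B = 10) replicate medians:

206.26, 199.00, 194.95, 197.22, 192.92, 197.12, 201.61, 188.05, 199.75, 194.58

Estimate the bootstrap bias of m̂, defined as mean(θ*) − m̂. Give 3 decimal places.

mean(θ*) = (206.26 + 199.00 + 194.95 + 197.22 + 192.92 + 197.12 + 201.61 + 188.05 + 199.75 + 194.58) / 10 = 197.1460
bias = 197.1460 − 194.49

bias = +2.656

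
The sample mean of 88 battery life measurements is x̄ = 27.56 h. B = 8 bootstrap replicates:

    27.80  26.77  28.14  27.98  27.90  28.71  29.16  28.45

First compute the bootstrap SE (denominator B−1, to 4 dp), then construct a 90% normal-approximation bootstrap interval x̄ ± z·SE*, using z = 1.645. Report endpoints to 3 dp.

Mean of replicates = 28.1137; sum of squared deviations = 3.5316; SE* = √(3.5316/7) = 0.7103
Margin = 1.645 × 0.7103 = 1.1684
Interval: 27.56 ± 1.1684

(26.392, 28.728)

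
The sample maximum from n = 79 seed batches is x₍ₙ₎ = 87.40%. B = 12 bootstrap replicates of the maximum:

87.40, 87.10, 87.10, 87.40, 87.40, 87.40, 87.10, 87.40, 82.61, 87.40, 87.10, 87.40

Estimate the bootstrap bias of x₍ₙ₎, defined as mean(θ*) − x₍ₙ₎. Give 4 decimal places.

bias = −0.4992

mean(θ*) = (87.40 + 87.10 + 87.10 + 87.40 + 87.40 + 87.40 + 87.10 + 87.40 + 82.61 + 87.40 + 87.10 + 87.40) / 12 = 86.90083
bias = 86.90083 − 87.40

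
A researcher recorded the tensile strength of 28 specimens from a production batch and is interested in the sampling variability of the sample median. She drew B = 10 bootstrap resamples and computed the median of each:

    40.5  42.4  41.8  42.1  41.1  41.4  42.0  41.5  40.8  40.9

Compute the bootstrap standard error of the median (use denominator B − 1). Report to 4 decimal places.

SE* = 0.6241

Bootstrap SE is the standard deviation of the 10 replicate medians.
Mean of replicates: (40.5 + 42.4 + 41.8 + 42.1 + 41.1 + 41.4 + 42.0 + 41.5 + 40.8 + 40.9) / 10 = 414.50000 / 10 = 41.45000
Sum of squared deviations: (−0.95000)² + (+0.95000)² + (+0.35000)² + (+0.65000)² + (−0.35000)² + (−0.05000)² + (+0.55000)² + (+0.05000)² + (−0.65000)² + (−0.55000)² = 3.50500
Variance = 3.50500 / 9 = 0.38944
SE* = √0.38944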